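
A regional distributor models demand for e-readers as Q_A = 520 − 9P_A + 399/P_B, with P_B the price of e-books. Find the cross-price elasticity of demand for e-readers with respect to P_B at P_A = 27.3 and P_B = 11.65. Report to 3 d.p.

-0.111

At P_A = 27.3 and P_B = 11.65: Q_A = 308.549.
∂Q_A/∂P_B = −399/P_B² = -2.9398.
ε = (∂Q_A/∂P_B)(P_B/Q_A) = -2.9398 × (11.65/308.549) ≈ -0.111.
ε < 0: complements.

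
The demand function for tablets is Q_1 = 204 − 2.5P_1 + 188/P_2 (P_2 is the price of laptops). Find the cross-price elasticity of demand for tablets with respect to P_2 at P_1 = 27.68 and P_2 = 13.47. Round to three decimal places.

At P_1 = 27.68 and P_2 = 13.47: Q_1 = 148.757.
∂Q_1/∂P_2 = −188/P_2² = -1.0362.
ε = (∂Q_1/∂P_2)(P_2/Q_1) = -1.0362 × (13.47/148.757) ≈ -0.094.
ε < 0: complements.

-0.094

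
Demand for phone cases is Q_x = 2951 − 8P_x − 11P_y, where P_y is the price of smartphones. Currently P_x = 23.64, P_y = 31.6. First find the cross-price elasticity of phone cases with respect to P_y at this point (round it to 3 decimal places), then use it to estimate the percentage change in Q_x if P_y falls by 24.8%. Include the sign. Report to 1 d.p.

At P_x = 23.64, P_y = 31.6: Q_x = 2414.28.
∂Q_x/∂P_y = -11.
ε = (∂Q_x/∂P_y)(P_y/Q_x) = -11.0000 × 31.6/2414.28 ≈ -0.144.
%ΔQ_x ≈ ε × %ΔP_y = -0.144 × (-24.8%) = 3.6%.

3.6%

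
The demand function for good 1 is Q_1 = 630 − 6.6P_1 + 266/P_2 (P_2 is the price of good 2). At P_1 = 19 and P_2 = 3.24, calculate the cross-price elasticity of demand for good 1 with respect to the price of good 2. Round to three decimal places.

At P_1 = 19 and P_2 = 3.24: Q_1 = 586.699.
∂Q_1/∂P_2 = −266/P_2² = -25.3391.
ε = (∂Q_1/∂P_2)(P_2/Q_1) = -25.3391 × (3.24/586.699) ≈ -0.140.

-0.140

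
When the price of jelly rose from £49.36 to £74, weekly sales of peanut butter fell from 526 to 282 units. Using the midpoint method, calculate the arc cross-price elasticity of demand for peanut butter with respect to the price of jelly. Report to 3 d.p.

-1.512

ΔQ_A = 282 − 526 = -244; ΔP_B = 74 − 49.36 = 24.64.
Midpoints: Q̄_A = 404.0, P̄_B = 61.68.
ε = (ΔQ_A/Q̄_A)/(ΔP_B/P̄_B) = (-244/404.0)/(24.64/61.68) ≈ -1.512.
ε < 0: peanut butter and jelly are complements.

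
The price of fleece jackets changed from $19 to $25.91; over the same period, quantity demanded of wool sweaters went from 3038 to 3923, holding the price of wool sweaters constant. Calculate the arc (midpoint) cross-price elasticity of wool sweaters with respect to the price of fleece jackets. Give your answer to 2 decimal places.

ΔQ_A = 3923 − 3038 = 885; ΔP_B = 25.91 − 19 = 6.91.
Midpoints: Q̄_A = 3480.5, P̄_B = 22.45.
ε = (ΔQ_A/Q̄_A)/(ΔP_B/P̄_B) = (885/3480.5)/(6.91/22.45) ≈ 0.83.
ε > 0: wool sweaters and fleece jackets are substitutes.

0.83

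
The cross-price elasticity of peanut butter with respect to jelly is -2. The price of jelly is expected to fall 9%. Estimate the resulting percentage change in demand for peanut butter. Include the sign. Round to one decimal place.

18.0%

%ΔQ ≈ ε × %ΔP of jelly = -2 × (-9%) = 18.0%.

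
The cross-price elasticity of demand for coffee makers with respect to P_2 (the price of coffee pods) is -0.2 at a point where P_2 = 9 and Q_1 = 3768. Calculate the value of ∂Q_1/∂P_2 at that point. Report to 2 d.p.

ε = (∂Q_1/∂P_2)·(P_2/Q_1) ⇒ ∂Q_1/∂P_2 = ε·Q_1/P_2 = -0.2 × 3768/9 ≈ -83.73.

-83.73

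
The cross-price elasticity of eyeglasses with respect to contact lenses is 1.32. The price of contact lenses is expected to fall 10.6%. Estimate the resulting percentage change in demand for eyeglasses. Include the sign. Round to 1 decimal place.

%ΔQ ≈ ε × %ΔP of contact lenses = 1.32 × (-10.6%) = -14.0%.

-14.0%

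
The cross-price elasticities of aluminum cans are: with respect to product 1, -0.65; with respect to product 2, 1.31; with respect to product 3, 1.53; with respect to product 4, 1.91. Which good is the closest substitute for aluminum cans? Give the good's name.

Substitutes have ε > 0. Among the positive values, 1.91 (product 4) is largest.

product 4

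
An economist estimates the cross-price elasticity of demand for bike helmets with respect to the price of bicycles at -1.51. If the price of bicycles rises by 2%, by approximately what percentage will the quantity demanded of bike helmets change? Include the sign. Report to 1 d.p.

-3.0%

%ΔQ ≈ ε × %ΔP of bicycles = -1.51 × (2%) = -3.0%.
Demand for bike helmets falls by about 3.0%.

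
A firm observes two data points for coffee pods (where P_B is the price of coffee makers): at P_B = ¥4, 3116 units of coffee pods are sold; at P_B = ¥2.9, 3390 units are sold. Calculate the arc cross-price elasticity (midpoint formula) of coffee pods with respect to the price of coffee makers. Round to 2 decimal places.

-0.26

ΔQ_A = 3390 − 3116 = 274; ΔP_B = 2.9 − 4 = -1.1.
Midpoints: Q̄_A = 3253.0, P̄_B = 3.45.
ε = (ΔQ_A/Q̄_A)/(ΔP_B/P̄_B) = (274/3253.0)/(-1.1/3.45) ≈ -0.26.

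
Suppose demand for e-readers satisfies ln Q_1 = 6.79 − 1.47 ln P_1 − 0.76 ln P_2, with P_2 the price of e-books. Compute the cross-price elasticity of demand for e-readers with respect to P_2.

-0.76

In a log-linear (constant-elasticity) demand function, the coefficient on ln P_2 is the cross-price elasticity.
ε = -0.76. Negative, so e-readers and e-books are complements.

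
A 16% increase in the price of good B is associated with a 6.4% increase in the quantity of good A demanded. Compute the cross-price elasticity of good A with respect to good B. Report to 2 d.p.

0.40

ε = (%ΔQ of good A) / (%ΔP of good B) = (6.4%) / (16%) ≈ 0.40.
Positive cross-price elasticity: substitutes.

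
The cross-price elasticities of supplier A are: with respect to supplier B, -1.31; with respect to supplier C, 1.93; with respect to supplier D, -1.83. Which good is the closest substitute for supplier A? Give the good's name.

supplier C

Substitutes have ε > 0. Among the positive values, 1.93 (supplier C) is largest.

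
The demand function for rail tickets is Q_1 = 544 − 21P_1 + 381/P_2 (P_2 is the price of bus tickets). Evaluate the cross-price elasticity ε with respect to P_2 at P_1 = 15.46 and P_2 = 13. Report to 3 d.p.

At P_1 = 15.46 and P_2 = 13: Q_1 = 248.648.
∂Q_1/∂P_2 = −381/P_2² = -2.2544.
ε = (∂Q_1/∂P_2)(P_2/Q_1) = -2.2544 × (13/248.648) ≈ -0.118.
ε < 0: complements.

-0.118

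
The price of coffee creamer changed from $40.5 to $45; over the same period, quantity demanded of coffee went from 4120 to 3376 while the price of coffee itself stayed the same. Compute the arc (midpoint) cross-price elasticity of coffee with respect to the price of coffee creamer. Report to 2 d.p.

-1.89

ΔQ_A = 3376 − 4120 = -744; ΔP_B = 45 − 40.5 = 4.5.
Midpoints: Q̄_A = 3748.0, P̄_B = 42.75.
ε = (ΔQ_A/Q̄_A)/(ΔP_B/P̄_B) = (-744/3748.0)/(4.5/42.75) ≈ -1.89.
ε < 0: coffee and coffee creamer are complements.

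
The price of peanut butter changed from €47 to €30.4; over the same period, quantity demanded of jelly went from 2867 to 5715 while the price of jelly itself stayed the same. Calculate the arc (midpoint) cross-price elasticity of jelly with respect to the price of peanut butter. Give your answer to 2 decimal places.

-1.55

ΔQ_A = 5715 − 2867 = 2848; ΔP_B = 30.4 − 47 = -16.6.
Midpoints: Q̄_A = 4291.0, P̄_B = 38.70.
ε = (ΔQ_A/Q̄_A)/(ΔP_B/P̄_B) = (2848/4291.0)/(-16.6/38.70) ≈ -1.55.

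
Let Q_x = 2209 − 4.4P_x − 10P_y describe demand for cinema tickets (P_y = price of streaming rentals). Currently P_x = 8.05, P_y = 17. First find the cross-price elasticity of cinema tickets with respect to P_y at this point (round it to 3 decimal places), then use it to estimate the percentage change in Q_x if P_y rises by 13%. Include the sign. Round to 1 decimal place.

At P_x = 8.05, P_y = 17: Q_x = 2003.58.
∂Q_x/∂P_y = -10.
ε = (∂Q_x/∂P_y)(P_y/Q_x) = -10.0000 × 17/2003.58 ≈ -0.085.
%ΔQ_x ≈ ε × %ΔP_y = -0.085 × (13%) = -1.1%.

-1.1%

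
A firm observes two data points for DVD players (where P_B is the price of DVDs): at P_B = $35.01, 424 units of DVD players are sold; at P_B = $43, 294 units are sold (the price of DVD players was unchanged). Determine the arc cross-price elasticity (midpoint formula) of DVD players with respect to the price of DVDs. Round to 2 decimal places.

ΔQ_A = 294 − 424 = -130; ΔP_B = 43 − 35.01 = 7.99.
Midpoints: Q̄_A = 359.0, P̄_B = 39.00.
ε = (ΔQ_A/Q̄_A)/(ΔP_B/P̄_B) = (-130/359.0)/(7.99/39.00) ≈ -1.77.
ε < 0: DVD players and DVDs are complements.

-1.77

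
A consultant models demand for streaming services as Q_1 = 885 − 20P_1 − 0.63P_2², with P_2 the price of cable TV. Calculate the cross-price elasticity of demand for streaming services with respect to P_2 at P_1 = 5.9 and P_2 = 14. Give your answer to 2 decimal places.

At P_1 = 5.9 and P_2 = 14: Q_1 = 643.52.
∂Q_1/∂P_2 = -1.26P_2 = -1.26(14) = -17.6400.
ε = (∂Q_1/∂P_2)(P_2/Q_1) = -17.6400 × (14/643.52) ≈ -0.38.

-0.38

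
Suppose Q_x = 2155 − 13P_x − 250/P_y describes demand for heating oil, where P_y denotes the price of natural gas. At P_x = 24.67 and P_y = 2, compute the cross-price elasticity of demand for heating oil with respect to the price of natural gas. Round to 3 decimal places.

0.073

At P_x = 24.67 and P_y = 2: Q_x = 1709.29.
∂Q_x/∂P_y = 250/P_y² = 62.5000.
ε = (∂Q_x/∂P_y)(P_y/Q_x) = 62.5000 × (2/1709.29) ≈ 0.073.
ε > 0: substitutes.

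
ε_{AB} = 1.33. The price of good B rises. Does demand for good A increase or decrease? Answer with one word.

ε > 0 and the price of good B rises, so the quantity of good A moves in the same direction: it increases.

increase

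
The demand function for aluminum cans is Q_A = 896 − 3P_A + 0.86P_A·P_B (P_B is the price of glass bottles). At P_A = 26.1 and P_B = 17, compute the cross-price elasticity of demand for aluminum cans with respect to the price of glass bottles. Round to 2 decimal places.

0.32

At P_A = 26.1 and P_B = 17: Q_A = 1199.282.
∂Q_A/∂P_B = 0.86P_A = 0.86(26.1) = 22.4460.
ε = (∂Q_A/∂P_B)(P_B/Q_A) = 22.4460 × (17/1199.282) ≈ 0.32.
ε > 0: substitutes.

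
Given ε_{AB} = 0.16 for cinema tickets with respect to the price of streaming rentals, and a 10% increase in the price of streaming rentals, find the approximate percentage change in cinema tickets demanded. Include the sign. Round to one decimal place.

%ΔQ ≈ ε × %ΔP of streaming rentals = 0.16 × (10%) = 1.6%.
Demand for cinema tickets rises by about 1.6%.

1.6%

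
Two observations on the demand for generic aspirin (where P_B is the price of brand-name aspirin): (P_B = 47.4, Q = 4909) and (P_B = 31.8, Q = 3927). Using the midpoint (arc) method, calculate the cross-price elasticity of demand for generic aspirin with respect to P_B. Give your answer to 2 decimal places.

ΔQ_A = 3927 − 4909 = -982; ΔP_B = 31.8 − 47.4 = -15.6.
Midpoints: Q̄_A = 4418.0, P̄_B = 39.60.
ε = (ΔQ_A/Q̄_A)/(ΔP_B/P̄_B) = (-982/4418.0)/(-15.6/39.60) ≈ 0.56.
ε > 0: generic aspirin and brand-name aspirin are substitutes.

0.56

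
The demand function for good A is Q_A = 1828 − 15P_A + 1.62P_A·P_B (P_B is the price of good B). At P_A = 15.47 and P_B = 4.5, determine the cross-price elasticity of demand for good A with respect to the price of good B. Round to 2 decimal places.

At P_A = 15.47 and P_B = 4.5: Q_A = 1708.726.
∂Q_A/∂P_B = 1.62P_A = 1.62(15.47) = 25.0614.
ε = (∂Q_A/∂P_B)(P_B/Q_A) = 25.0614 × (4.5/1708.726) ≈ 0.07.

0.07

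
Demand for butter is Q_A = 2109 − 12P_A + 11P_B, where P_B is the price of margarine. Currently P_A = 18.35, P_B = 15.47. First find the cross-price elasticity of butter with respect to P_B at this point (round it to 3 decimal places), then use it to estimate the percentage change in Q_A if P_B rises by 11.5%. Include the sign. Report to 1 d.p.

At P_A = 18.35, P_B = 15.47: Q_A = 2058.97.
∂Q_A/∂P_B = 11.
ε = (∂Q_A/∂P_B)(P_B/Q_A) = 11.0000 × 15.47/2058.97 ≈ 0.083.
%ΔQ_A ≈ ε × %ΔP_B = 0.083 × (11.5%) = 1.0%.

1.0%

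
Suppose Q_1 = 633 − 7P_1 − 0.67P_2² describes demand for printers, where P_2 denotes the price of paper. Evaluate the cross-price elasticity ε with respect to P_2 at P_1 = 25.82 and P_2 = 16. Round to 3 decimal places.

-1.222

At P_1 = 25.82 and P_2 = 16: Q_1 = 280.74.
∂Q_1/∂P_2 = -1.34P_2 = -1.34(16) = -21.4400.
ε = (∂Q_1/∂P_2)(P_2/Q_1) = -21.4400 × (16/280.74) ≈ -1.222.
ε < 0: complements.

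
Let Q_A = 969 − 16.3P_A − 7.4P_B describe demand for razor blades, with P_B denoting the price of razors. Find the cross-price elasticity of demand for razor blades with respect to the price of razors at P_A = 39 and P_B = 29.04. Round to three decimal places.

At P_A = 39 and P_B = 29.04: Q_A = 118.404.
∂Q_A/∂P_B = -7.4.
ε = (∂Q_A/∂P_B)(P_B/Q_A) = -7.4 × (29.04/118.404) ≈ -1.815.
Since ε < 0, razor blades and razors are complements.

-1.815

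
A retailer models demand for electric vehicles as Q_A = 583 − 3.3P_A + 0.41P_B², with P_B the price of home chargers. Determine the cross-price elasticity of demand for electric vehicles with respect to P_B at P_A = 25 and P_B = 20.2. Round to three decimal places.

0.501

At P_A = 25 and P_B = 20.2: Q_A = 667.796.
∂Q_A/∂P_B = 0.82P_B = 0.82(20.2) = 16.5640.
ε = (∂Q_A/∂P_B)(P_B/Q_A) = 16.5640 × (20.2/667.796) ≈ 0.501.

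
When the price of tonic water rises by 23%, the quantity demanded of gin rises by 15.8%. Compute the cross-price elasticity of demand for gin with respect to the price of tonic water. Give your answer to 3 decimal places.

ε = (%ΔQ of gin) / (%ΔP of tonic water) = (15.8%) / (23%) ≈ 0.687.
Positive cross-price elasticity: substitutes.

0.687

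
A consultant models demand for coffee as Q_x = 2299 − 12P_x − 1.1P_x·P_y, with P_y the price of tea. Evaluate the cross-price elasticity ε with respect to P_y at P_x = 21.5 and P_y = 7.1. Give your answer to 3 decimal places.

-0.090

At P_x = 21.5 and P_y = 7.1: Q_x = 1873.085.
∂Q_x/∂P_y = -1.1P_x = -1.1(21.5) = -23.6500.
ε = (∂Q_x/∂P_y)(P_y/Q_x) = -23.6500 × (7.1/1873.085) ≈ -0.090.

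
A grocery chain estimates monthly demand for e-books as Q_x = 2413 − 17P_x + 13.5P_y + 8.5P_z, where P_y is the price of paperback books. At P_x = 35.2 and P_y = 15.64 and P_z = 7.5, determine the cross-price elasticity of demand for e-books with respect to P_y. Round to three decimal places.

At P_x = 35.2 and P_y = 15.64 and P_z = 7.5: Q_x = 2089.49.
∂Q_x/∂P_y = 13.5.
ε = (∂Q_x/∂P_y)(P_y/Q_x) = 13.5 × (15.64/2089.49) ≈ 0.101.

0.101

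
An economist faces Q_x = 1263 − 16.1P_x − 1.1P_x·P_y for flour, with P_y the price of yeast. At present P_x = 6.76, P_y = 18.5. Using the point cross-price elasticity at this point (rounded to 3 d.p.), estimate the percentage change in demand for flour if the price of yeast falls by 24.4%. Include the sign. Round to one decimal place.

3.3%

At P_x = 6.76, P_y = 18.5: Q_x = 1016.598.
∂Q_x/∂P_y = -1.1P_x = -7.4360.
ε = (∂Q_x/∂P_y)(P_y/Q_x) = -7.4360 × 18.5/1016.598 ≈ -0.135.
%ΔQ_x ≈ ε × %ΔP_y = -0.135 × (-24.4%) = 3.3%.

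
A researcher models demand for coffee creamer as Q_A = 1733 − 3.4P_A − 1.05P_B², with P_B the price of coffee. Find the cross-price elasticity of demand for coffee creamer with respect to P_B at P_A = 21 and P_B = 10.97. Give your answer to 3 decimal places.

-0.165

At P_A = 21 and P_B = 10.97: Q_A = 1535.242.
∂Q_A/∂P_B = -2.1P_B = -2.1(10.97) = -23.0370.
ε = (∂Q_A/∂P_B)(P_B/Q_A) = -23.0370 × (10.97/1535.242) ≈ -0.165.
ε < 0: complements.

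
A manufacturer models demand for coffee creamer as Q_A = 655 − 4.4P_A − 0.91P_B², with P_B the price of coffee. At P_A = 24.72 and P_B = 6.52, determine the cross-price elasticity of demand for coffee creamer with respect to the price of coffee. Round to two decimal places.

-0.15

At P_A = 24.72 and P_B = 6.52: Q_A = 507.548.
∂Q_A/∂P_B = -1.82P_B = -1.82(6.52) = -11.8664.
ε = (∂Q_A/∂P_B)(P_B/Q_A) = -11.8664 × (6.52/507.548) ≈ -0.15.
ε < 0: complements.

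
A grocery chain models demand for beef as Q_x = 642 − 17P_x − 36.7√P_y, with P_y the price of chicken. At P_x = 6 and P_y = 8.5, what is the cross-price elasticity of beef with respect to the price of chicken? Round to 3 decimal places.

At P_x = 6 and P_y = 8.5: Q_x = 433.002.
∂Q_x/∂P_y = -36.7/(2√P_y) = -36.7/(2√8.5) = -6.2940.
ε = (∂Q_x/∂P_y)(P_y/Q_x) = -6.2940 × (8.5/433.002) ≈ -0.124.

-0.124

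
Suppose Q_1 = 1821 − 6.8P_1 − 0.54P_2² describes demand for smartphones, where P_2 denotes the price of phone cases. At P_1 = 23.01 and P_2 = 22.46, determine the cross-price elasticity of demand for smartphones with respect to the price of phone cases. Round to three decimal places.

-0.391

At P_1 = 23.01 and P_2 = 22.46: Q_1 = 1392.128.
∂Q_1/∂P_2 = -1.08P_2 = -1.08(22.46) = -24.2568.
ε = (∂Q_1/∂P_2)(P_2/Q_1) = -24.2568 × (22.46/1392.128) ≈ -0.391.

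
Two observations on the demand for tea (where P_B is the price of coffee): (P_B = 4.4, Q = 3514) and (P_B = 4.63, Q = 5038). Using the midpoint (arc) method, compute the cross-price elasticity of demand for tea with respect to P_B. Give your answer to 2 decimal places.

ΔQ_A = 5038 − 3514 = 1524; ΔP_B = 4.63 − 4.4 = 0.23.
Midpoints: Q̄_A = 4276.0, P̄_B = 4.52.
ε = (ΔQ_A/Q̄_A)/(ΔP_B/P̄_B) = (1524/4276.0)/(0.23/4.52) ≈ 7.00.

7.00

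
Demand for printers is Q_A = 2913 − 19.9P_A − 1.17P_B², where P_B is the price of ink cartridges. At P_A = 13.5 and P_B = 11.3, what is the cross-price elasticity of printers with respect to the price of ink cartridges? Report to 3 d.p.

-0.120

At P_A = 13.5 and P_B = 11.3: Q_A = 2494.953.
∂Q_A/∂P_B = -2.34P_B = -2.34(11.3) = -26.4420.
ε = (∂Q_A/∂P_B)(P_B/Q_A) = -26.4420 × (11.3/2494.953) ≈ -0.120.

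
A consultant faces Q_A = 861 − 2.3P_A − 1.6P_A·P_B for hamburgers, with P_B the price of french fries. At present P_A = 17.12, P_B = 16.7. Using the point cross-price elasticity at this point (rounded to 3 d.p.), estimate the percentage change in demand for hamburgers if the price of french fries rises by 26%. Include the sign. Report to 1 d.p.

-32.7%

At P_A = 17.12, P_B = 16.7: Q_A = 364.178.
∂Q_A/∂P_B = -1.6P_A = -27.3920.
ε = (∂Q_A/∂P_B)(P_B/Q_A) = -27.3920 × 16.7/364.178 ≈ -1.256.
%ΔQ_A ≈ ε × %ΔP_B = -1.256 × (26%) = -32.7%.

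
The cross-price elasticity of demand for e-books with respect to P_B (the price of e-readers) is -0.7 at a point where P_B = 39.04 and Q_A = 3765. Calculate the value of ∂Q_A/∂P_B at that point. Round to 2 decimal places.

ε = (∂Q_A/∂P_B)·(P_B/Q_A) ⇒ ∂Q_A/∂P_B = ε·Q_A/P_B = -0.7 × 3765/39.04 ≈ -67.51.

-67.51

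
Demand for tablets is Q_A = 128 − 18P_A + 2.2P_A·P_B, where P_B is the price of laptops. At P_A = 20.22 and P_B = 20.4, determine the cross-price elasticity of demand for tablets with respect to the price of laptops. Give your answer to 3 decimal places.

1.351

At P_A = 20.22 and P_B = 20.4: Q_A = 671.514.
∂Q_A/∂P_B = 2.2P_A = 2.2(20.22) = 44.4840.
ε = (∂Q_A/∂P_B)(P_B/Q_A) = 44.4840 × (20.4/671.514) ≈ 1.351.
ε > 0: substitutes.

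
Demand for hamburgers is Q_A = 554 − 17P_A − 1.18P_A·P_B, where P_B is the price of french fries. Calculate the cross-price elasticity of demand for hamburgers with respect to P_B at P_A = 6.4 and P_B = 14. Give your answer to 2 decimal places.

At P_A = 6.4 and P_B = 14: Q_A = 339.472.
∂Q_A/∂P_B = -1.18P_A = -1.18(6.4) = -7.5520.
ε = (∂Q_A/∂P_B)(P_B/Q_A) = -7.5520 × (14/339.472) ≈ -0.31.

-0.31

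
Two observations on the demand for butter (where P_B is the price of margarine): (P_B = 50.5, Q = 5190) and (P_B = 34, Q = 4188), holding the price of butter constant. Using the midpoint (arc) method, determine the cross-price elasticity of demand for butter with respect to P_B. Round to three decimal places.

0.547

ΔQ_A = 4188 − 5190 = -1002; ΔP_B = 34 − 50.5 = -16.5.
Midpoints: Q̄_A = 4689.0, P̄_B = 42.25.
ε = (ΔQ_A/Q̄_A)/(ΔP_B/P̄_B) = (-1002/4689.0)/(-16.5/42.25) ≈ 0.547.
ε > 0: butter and margarine are substitutes.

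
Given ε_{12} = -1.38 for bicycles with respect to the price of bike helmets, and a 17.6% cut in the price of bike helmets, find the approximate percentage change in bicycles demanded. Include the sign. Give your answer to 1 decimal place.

%ΔQ ≈ ε × %ΔP of bike helmets = -1.38 × (-17.6%) = 24.3%.

24.3%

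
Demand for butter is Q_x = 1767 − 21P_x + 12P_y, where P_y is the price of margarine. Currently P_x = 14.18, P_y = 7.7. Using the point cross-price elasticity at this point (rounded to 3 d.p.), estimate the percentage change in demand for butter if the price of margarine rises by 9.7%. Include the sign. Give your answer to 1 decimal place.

0.6%

At P_x = 14.18, P_y = 7.7: Q_x = 1561.62.
∂Q_x/∂P_y = 12.
ε = (∂Q_x/∂P_y)(P_y/Q_x) = 12.0000 × 7.7/1561.62 ≈ 0.059.
%ΔQ_x ≈ ε × %ΔP_y = 0.059 × (9.7%) = 0.6%.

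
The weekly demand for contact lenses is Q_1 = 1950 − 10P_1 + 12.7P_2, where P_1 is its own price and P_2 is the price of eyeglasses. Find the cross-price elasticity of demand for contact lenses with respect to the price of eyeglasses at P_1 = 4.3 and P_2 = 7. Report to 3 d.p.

At P_1 = 4.3 and P_2 = 7: Q_1 = 1995.9.
∂Q_1/∂P_2 = 12.7.
ε = (∂Q_1/∂P_2)(P_2/Q_1) = 12.7 × (7/1995.9) ≈ 0.045.
Since ε > 0, contact lenses and eyeglasses are substitutes.

0.045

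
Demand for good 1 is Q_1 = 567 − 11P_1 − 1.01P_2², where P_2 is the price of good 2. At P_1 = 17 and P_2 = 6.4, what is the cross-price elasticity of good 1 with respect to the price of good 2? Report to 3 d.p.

At P_1 = 17 and P_2 = 6.4: Q_1 = 338.630.
∂Q_1/∂P_2 = -2.02P_2 = -2.02(6.4) = -12.9280.
ε = (∂Q_1/∂P_2)(P_2/Q_1) = -12.9280 × (6.4/338.630) ≈ -0.244.
ε < 0: complements.

-0.244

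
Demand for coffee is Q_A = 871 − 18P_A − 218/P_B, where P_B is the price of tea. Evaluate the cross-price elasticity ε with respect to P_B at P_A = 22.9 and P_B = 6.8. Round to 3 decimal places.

0.075

At P_A = 22.9 and P_B = 6.8: Q_A = 426.741.
∂Q_A/∂P_B = 218/P_B² = 4.7145.
ε = (∂Q_A/∂P_B)(P_B/Q_A) = 4.7145 × (6.8/426.741) ≈ 0.075.
ε > 0: substitutes.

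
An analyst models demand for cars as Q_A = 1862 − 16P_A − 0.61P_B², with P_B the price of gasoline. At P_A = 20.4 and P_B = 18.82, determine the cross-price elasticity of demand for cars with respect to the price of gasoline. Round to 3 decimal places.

-0.327

At P_A = 20.4 and P_B = 18.82: Q_A = 1319.543.
∂Q_A/∂P_B = -1.22P_B = -1.22(18.82) = -22.9604.
ε = (∂Q_A/∂P_B)(P_B/Q_A) = -22.9604 × (18.82/1319.543) ≈ -0.327.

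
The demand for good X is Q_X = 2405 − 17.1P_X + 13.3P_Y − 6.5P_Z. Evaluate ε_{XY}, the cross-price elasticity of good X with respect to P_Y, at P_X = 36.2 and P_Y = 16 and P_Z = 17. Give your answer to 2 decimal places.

At P_X = 36.2 and P_Y = 16 and P_Z = 17: Q_X = 1888.28.
∂Q_X/∂P_Y = 13.3.
ε = (∂Q_X/∂P_Y)(P_Y/Q_X) = 13.3 × (16/1888.28) ≈ 0.11.
Since ε > 0, good X and good Y are substitutes.

0.11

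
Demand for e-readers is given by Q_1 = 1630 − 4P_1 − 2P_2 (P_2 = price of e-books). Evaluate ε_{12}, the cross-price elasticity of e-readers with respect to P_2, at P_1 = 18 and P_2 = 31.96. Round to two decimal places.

-0.04

At P_1 = 18 and P_2 = 31.96: Q_1 = 1494.08.
∂Q_1/∂P_2 = -2.
ε = (∂Q_1/∂P_2)(P_2/Q_1) = -2 × (31.96/1494.08) ≈ -0.04.
Since ε < 0, e-readers and e-books are complements.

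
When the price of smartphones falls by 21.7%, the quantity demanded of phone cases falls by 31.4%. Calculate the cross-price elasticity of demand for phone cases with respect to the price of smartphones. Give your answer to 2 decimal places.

ε = (%ΔQ of phone cases) / (%ΔP of smartphones) = (-31.4%) / (-21.7%) ≈ 1.45.
Positive cross-price elasticity: substitutes.

1.45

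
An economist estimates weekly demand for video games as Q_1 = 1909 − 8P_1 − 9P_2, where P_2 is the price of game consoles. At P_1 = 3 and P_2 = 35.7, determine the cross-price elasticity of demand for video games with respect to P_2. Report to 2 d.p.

At P_1 = 3 and P_2 = 35.7: Q_1 = 1563.7.
∂Q_1/∂P_2 = -9.
ε = (∂Q_1/∂P_2)(P_2/Q_1) = -9 × (35.7/1563.7) ≈ -0.21.
Since ε < 0, video games and game consoles are complements.

-0.21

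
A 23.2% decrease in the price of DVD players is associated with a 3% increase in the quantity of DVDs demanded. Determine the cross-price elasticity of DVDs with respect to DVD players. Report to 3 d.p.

ε = (%ΔQ of DVDs) / (%ΔP of DVD players) = (3%) / (-23.2%) ≈ -0.129.
Negative cross-price elasticity: complements.

-0.129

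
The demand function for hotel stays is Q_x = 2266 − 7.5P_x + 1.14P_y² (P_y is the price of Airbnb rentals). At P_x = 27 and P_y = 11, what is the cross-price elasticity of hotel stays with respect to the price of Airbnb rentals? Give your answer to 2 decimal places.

At P_x = 27 and P_y = 11: Q_x = 2201.44.
∂Q_x/∂P_y = 2.28P_y = 2.28(11) = 25.0800.
ε = (∂Q_x/∂P_y)(P_y/Q_x) = 25.0800 × (11/2201.44) ≈ 0.13.
ε > 0: substitutes.

0.13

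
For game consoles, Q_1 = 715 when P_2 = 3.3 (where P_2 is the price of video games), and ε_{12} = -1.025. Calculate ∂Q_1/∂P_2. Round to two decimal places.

ε = (∂Q_1/∂P_2)·(P_2/Q_1) ⇒ ∂Q_1/∂P_2 = ε·Q_1/P_2 = -1.025 × 715/3.3 ≈ -222.08.

-222.08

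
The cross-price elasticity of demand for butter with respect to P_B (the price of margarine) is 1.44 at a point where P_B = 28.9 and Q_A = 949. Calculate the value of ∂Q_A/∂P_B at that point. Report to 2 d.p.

ε = (∂Q_A/∂P_B)·(P_B/Q_A) ⇒ ∂Q_A/∂P_B = ε·Q_A/P_B = 1.44 × 949/28.9 ≈ 47.29.

47.29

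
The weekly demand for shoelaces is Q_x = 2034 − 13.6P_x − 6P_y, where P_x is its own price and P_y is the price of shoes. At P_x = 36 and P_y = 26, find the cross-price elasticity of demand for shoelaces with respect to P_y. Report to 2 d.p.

At P_x = 36 and P_y = 26: Q_x = 1388.4.
∂Q_x/∂P_y = -6.
ε = (∂Q_x/∂P_y)(P_y/Q_x) = -6 × (26/1388.4) ≈ -0.11.
Since ε < 0, shoelaces and shoes are complements.

-0.11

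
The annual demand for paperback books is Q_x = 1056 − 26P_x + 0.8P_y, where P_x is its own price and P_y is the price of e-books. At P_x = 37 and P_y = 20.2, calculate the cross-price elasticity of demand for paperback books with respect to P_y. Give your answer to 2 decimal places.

0.15

At P_x = 37 and P_y = 20.2: Q_x = 110.16.
∂Q_x/∂P_y = 0.8.
ε = (∂Q_x/∂P_y)(P_y/Q_x) = 0.8 × (20.2/110.16) ≈ 0.15.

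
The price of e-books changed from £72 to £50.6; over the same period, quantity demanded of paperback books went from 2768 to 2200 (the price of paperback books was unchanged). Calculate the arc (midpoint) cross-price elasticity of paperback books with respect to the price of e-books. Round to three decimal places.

ΔQ_A = 2200 − 2768 = -568; ΔP_B = 50.6 − 72 = -21.4.
Midpoints: Q̄_A = 2484.0, P̄_B = 61.30.
ε = (ΔQ_A/Q̄_A)/(ΔP_B/P̄_B) = (-568/2484.0)/(-21.4/61.30) ≈ 0.655.

0.655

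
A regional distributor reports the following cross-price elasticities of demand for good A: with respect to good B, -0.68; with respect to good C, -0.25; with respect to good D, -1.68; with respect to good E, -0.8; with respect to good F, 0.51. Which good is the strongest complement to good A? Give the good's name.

good D

Complements have ε < 0. The most negative value is -1.68 (good D).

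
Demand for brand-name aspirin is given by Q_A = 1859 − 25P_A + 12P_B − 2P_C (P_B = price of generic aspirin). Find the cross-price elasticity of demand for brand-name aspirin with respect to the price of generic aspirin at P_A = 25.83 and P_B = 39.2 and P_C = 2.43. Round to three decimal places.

0.280

At P_A = 25.83 and P_B = 39.2 and P_C = 2.43: Q_A = 1678.79.
∂Q_A/∂P_B = 12.
ε = (∂Q_A/∂P_B)(P_B/Q_A) = 12 × (39.2/1678.79) ≈ 0.280.
Since ε > 0, brand-name aspirin and generic aspirin are substitutes.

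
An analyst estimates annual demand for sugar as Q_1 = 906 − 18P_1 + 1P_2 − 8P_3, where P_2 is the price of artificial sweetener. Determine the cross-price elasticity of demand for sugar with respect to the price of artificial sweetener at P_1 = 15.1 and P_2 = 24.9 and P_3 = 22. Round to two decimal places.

0.05

At P_1 = 15.1 and P_2 = 24.9 and P_3 = 22: Q_1 = 483.1.
∂Q_1/∂P_2 = 1.
ε = (∂Q_1/∂P_2)(P_2/Q_1) = 1 × (24.9/483.1) ≈ 0.05.
Since ε > 0, sugar and artificial sweetener are substitutes.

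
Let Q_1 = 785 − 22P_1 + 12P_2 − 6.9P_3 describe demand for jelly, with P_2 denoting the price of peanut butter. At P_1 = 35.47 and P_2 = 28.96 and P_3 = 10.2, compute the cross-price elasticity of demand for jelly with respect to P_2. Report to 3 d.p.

At P_1 = 35.47 and P_2 = 28.96 and P_3 = 10.2: Q_1 = 281.8.
∂Q_1/∂P_2 = 12.
ε = (∂Q_1/∂P_2)(P_2/Q_1) = 12 × (28.96/281.8) ≈ 1.233.
Since ε > 0, jelly and peanut butter are substitutes.

1.233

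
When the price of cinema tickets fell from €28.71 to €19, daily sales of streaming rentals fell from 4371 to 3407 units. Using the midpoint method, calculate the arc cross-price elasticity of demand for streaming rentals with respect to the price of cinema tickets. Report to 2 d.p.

ΔQ_A = 3407 − 4371 = -964; ΔP_B = 19 − 28.71 = -9.71.
Midpoints: Q̄_A = 3889.0, P̄_B = 23.86.
ε = (ΔQ_A/Q̄_A)/(ΔP_B/P̄_B) = (-964/3889.0)/(-9.71/23.86) ≈ 0.61.

0.61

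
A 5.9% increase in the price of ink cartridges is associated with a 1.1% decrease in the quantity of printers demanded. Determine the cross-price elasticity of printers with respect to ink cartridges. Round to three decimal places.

-0.186

ε = (%ΔQ of printers) / (%ΔP of ink cartridges) = (-1.1%) / (5.9%) ≈ -0.186.
Negative cross-price elasticity: complements.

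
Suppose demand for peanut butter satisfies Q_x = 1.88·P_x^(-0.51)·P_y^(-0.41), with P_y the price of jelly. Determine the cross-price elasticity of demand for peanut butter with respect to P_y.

In a log-linear (constant-elasticity) demand function, the coefficient on the exponent of P_y is the cross-price elasticity.
ε = -0.41. Negative, so peanut butter and jelly are complements.

-0.41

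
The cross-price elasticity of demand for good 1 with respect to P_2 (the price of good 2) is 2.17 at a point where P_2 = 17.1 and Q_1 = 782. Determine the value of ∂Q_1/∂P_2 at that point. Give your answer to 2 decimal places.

99.24

ε = (∂Q_1/∂P_2)·(P_2/Q_1) ⇒ ∂Q_1/∂P_2 = ε·Q_1/P_2 = 2.17 × 782/17.1 ≈ 99.24.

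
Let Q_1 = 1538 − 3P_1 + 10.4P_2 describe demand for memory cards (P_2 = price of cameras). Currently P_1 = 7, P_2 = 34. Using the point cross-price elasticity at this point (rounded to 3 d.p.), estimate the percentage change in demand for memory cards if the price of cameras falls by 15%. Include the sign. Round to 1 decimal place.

At P_1 = 7, P_2 = 34: Q_1 = 1870.6.
∂Q_1/∂P_2 = 10.4.
ε = (∂Q_1/∂P_2)(P_2/Q_1) = 10.4000 × 34/1870.6 ≈ 0.189.
%ΔQ_1 ≈ ε × %ΔP_2 = 0.189 × (-15%) = -2.8%.

-2.8%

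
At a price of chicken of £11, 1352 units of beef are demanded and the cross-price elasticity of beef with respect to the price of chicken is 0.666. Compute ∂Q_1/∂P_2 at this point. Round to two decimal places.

81.86

ε = (∂Q_1/∂P_2)·(P_2/Q_1) ⇒ ∂Q_1/∂P_2 = ε·Q_1/P_2 = 0.666 × 1352/11 ≈ 81.86.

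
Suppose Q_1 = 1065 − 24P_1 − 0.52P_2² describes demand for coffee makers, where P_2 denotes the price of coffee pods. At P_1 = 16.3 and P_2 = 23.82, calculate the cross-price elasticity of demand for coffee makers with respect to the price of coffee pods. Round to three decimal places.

At P_1 = 16.3 and P_2 = 23.82: Q_1 = 378.756.
∂Q_1/∂P_2 = -1.04P_2 = -1.04(23.82) = -24.7728.
ε = (∂Q_1/∂P_2)(P_2/Q_1) = -24.7728 × (23.82/378.756) ≈ -1.558.

-1.558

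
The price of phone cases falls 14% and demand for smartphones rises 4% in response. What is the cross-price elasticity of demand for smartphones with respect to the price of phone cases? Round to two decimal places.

-0.29

ε = (%ΔQ of smartphones) / (%ΔP of phone cases) = (4%) / (-14%) ≈ -0.29.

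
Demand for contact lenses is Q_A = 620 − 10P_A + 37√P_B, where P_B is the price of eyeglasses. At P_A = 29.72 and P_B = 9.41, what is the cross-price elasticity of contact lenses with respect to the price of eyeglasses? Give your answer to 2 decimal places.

At P_A = 29.72 and P_B = 9.41: Q_A = 436.300.
∂Q_A/∂P_B = 37/(2√P_B) = 37/(2√9.41) = 6.0308.
ε = (∂Q_A/∂P_B)(P_B/Q_A) = 6.0308 × (9.41/436.300) ≈ 0.13.

0.13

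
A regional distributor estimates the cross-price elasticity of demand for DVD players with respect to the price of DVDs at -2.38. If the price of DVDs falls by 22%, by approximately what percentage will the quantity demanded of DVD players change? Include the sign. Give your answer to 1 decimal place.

52.4%

%ΔQ ≈ ε × %ΔP of DVDs = -2.38 × (-22%) = 52.4%.
Demand for DVD players rises by about 52.4%.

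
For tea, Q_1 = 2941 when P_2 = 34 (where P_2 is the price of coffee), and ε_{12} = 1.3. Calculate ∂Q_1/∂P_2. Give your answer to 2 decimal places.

ε = (∂Q_1/∂P_2)·(P_2/Q_1) ⇒ ∂Q_1/∂P_2 = ε·Q_1/P_2 = 1.3 × 2941/34 ≈ 112.45.

112.45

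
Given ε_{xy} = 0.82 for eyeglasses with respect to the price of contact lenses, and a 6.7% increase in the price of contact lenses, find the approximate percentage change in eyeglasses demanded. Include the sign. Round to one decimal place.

5.5%

%ΔQ ≈ ε × %ΔP of contact lenses = 0.82 × (6.7%) = 5.5%.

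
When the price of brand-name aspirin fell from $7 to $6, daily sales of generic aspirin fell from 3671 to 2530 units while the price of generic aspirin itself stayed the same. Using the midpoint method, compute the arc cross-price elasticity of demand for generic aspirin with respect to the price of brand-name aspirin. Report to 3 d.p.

2.392

ΔQ_A = 2530 − 3671 = -1141; ΔP_B = 6 − 7 = -1.
Midpoints: Q̄_A = 3100.5, P̄_B = 6.50.
ε = (ΔQ_A/Q̄_A)/(ΔP_B/P̄_B) = (-1141/3100.5)/(-1/6.50) ≈ 2.392.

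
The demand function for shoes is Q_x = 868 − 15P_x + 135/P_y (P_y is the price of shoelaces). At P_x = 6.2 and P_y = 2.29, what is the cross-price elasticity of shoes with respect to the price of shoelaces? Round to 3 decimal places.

At P_x = 6.2 and P_y = 2.29: Q_x = 833.952.
∂Q_x/∂P_y = −135/P_y² = -25.7432.
ε = (∂Q_x/∂P_y)(P_y/Q_x) = -25.7432 × (2.29/833.952) ≈ -0.071.

-0.071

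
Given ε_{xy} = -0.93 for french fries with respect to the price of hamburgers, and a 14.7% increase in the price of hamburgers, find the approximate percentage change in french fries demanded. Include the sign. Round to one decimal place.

-13.7%

%ΔQ ≈ ε × %ΔP of hamburgers = -0.93 × (14.7%) = -13.7%.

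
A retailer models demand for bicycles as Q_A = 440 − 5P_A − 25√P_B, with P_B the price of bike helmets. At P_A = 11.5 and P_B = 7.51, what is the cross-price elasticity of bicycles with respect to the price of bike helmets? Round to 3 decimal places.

-0.109

At P_A = 11.5 and P_B = 7.51: Q_A = 313.989.
∂Q_A/∂P_B = -25/(2√P_B) = -25/(2√7.51) = -4.5613.
ε = (∂Q_A/∂P_B)(P_B/Q_A) = -4.5613 × (7.51/313.989) ≈ -0.109.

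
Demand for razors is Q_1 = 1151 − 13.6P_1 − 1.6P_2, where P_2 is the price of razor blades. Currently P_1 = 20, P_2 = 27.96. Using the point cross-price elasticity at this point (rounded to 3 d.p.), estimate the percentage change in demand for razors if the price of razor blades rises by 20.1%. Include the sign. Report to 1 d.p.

At P_1 = 20, P_2 = 27.96: Q_1 = 834.264.
∂Q_1/∂P_2 = -1.6.
ε = (∂Q_1/∂P_2)(P_2/Q_1) = -1.6000 × 27.96/834.264 ≈ -0.054.
%ΔQ_1 ≈ ε × %ΔP_2 = -0.054 × (20.1%) = -1.1%.

-1.1%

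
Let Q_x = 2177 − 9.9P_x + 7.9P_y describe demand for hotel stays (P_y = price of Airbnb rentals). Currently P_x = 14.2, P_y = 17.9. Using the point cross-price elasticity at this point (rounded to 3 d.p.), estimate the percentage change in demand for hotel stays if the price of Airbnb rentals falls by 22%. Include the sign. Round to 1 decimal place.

At P_x = 14.2, P_y = 17.9: Q_x = 2177.83.
∂Q_x/∂P_y = 7.9.
ε = (∂Q_x/∂P_y)(P_y/Q_x) = 7.9000 × 17.9/2177.83 ≈ 0.065.
%ΔQ_x ≈ ε × %ΔP_y = 0.065 × (-22%) = -1.4%.

-1.4%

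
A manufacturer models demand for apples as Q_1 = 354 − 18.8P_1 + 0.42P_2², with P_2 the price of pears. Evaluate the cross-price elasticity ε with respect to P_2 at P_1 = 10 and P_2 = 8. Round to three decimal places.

At P_1 = 10 and P_2 = 8: Q_1 = 192.88.
∂Q_1/∂P_2 = 0.84P_2 = 0.84(8) = 6.7200.
ε = (∂Q_1/∂P_2)(P_2/Q_1) = 6.7200 × (8/192.88) ≈ 0.279.
ε > 0: substitutes.

0.279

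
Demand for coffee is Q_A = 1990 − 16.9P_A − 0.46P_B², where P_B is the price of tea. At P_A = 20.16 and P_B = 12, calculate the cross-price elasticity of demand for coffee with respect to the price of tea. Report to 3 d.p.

At P_A = 20.16 and P_B = 12: Q_A = 1583.056.
∂Q_A/∂P_B = -0.92P_B = -0.92(12) = -11.0400.
ε = (∂Q_A/∂P_B)(P_B/Q_A) = -11.0400 × (12/1583.056) ≈ -0.084.
ε < 0: complements.

-0.084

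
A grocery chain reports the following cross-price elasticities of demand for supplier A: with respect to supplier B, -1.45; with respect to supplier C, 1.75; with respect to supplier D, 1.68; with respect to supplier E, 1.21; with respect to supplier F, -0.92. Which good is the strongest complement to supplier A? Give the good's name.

Complements have ε < 0. The most negative value is -1.45 (supplier B).

supplier B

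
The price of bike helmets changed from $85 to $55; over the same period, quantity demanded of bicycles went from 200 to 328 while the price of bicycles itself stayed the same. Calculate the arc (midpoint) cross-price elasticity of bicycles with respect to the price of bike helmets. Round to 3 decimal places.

-1.131

ΔQ_A = 328 − 200 = 128; ΔP_B = 55 − 85 = -30.
Midpoints: Q̄_A = 264.0, P̄_B = 70.00.
ε = (ΔQ_A/Q̄_A)/(ΔP_B/P̄_B) = (128/264.0)/(-30/70.00) ≈ -1.131.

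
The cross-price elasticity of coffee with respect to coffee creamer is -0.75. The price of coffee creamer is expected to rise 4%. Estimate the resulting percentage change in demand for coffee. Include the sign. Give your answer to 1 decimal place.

-3.0%

%ΔQ ≈ ε × %ΔP of coffee creamer = -0.75 × (4%) = -3.0%.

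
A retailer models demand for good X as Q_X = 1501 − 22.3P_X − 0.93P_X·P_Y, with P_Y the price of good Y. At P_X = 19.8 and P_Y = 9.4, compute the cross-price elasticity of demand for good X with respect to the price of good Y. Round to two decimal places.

-0.20

At P_X = 19.8 and P_Y = 9.4: Q_X = 886.368.
∂Q_X/∂P_Y = -0.93P_X = -0.93(19.8) = -18.4140.
ε = (∂Q_X/∂P_Y)(P_Y/Q_X) = -18.4140 × (9.4/886.368) ≈ -0.20.
ε < 0: complements.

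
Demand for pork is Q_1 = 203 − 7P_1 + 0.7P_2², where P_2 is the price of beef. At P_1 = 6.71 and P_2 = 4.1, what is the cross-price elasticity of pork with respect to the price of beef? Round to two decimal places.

0.14

At P_1 = 6.71 and P_2 = 4.1: Q_1 = 167.797.
∂Q_1/∂P_2 = 1.4P_2 = 1.4(4.1) = 5.7400.
ε = (∂Q_1/∂P_2)(P_2/Q_1) = 5.7400 × (4.1/167.797) ≈ 0.14.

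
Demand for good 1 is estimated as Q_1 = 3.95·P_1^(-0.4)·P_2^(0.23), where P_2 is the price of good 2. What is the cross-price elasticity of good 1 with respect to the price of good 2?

In a log-linear (constant-elasticity) demand function, the coefficient on the exponent of P_2 is the cross-price elasticity.
ε = 0.23. Positive, so good 1 and good 2 are substitutes.

0.23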